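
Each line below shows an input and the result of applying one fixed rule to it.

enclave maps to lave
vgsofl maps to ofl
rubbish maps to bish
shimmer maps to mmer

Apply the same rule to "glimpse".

Looking at the pairs, the operation is to delete the first 3 characters.
On "glimpse" that produces "mpse".

mpse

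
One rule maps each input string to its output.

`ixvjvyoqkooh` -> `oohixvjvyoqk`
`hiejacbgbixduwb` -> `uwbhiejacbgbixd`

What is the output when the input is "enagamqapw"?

apwenagamq

The transformation: move the last 3 characters to the front (rotate right by 3).
So "enagamqapw" becomes "apwenagamq".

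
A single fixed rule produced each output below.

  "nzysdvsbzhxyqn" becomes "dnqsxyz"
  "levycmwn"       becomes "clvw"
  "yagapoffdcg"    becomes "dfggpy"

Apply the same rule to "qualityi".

The transformation: keep every other character starting from the first (positions 1st, 3rd, 5th, ...), then sort the characters into alphabetical order.
"qualityi" → "qaiy" → "aiqy".

aiqy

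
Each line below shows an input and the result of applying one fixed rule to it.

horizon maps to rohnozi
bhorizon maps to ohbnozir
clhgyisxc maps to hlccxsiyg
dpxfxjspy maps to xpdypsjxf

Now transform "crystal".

yrclats

The transformation: reverse the string, then move the last 3 characters to the front (rotate right by 3).
On "crystal" that produces "yrclats".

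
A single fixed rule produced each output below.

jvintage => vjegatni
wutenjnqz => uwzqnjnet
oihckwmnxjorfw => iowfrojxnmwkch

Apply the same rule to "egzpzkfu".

Looking at the pairs, the operation is to reverse the string, then move the last 2 characters to the front (rotate right by 2).
"egzpzkfu" → "ufkzpzge" → "geufkzpz".

geufkzpz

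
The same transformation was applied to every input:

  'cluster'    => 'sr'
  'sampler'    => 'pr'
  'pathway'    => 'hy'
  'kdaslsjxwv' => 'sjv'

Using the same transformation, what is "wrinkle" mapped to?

ne

Looking at the pairs, the operation is to move the first character to the end, then keep one character in every 3, starting at position 3 (positions 3rd, 6th, 9th, ...).
Working it through for "wrinkle": intermediate "rinklew", final "ne".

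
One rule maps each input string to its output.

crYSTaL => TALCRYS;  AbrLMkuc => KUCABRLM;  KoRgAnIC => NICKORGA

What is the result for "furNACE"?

Rule — move the last 3 characters to the front (rotate right by 3), then convert every letter to uppercase.
Working it through for "furNACE": intermediate "ACEfurN", final "ACEFURN".

ACEFURN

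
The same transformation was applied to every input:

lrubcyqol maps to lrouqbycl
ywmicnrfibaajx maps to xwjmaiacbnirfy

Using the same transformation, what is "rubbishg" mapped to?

What's happening: take characters alternately from the front and the back (1st, last, 2nd, 2nd-last, ...), then move the first character to the end.
For "rubbishg" the result is "guhbsbir".

guhbsbir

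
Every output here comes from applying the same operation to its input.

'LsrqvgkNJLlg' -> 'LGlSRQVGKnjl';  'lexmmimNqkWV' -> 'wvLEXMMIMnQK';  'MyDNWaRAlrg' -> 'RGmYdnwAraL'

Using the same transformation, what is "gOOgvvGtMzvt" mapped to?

The rule is to move the last 2 characters to the front (rotate right by 2), then flip the case of every letter.
On "gOOgvvGtMzvt" that produces "VTGooGVVgTmZ".

VTGooGVVgTmZ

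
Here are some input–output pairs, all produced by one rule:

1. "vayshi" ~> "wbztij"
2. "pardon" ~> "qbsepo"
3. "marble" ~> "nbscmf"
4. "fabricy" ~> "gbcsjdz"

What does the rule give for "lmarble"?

mnbscmf

What's happening: shift every letter 1 place forward in the alphabet (wrapping around).
So "lmarble" becomes "mnbscmf".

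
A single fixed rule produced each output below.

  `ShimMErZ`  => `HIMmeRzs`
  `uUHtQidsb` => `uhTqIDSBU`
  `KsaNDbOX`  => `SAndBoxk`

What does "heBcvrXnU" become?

Looking at the pairs, the operation is to move the first character to the end, then flip the case of every letter.
Applying both steps to "heBcvrXnU": "eBcvrXnUh", then "EbCVRxNuH".
(Check on "ShimMErZ": → "himMErZS" → "HIMmeRzs" ✓)

EbCVRxNuH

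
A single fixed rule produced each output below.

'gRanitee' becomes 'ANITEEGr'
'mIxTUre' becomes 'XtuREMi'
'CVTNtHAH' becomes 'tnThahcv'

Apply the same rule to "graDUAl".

AduaLGR

In each case the input is transformed by: flip the case of every letter, then move the first 2 characters to the end (rotate left by 2).
On "graDUAl": the first step gives "GRAduaL", and the second then gives "AduaLGR".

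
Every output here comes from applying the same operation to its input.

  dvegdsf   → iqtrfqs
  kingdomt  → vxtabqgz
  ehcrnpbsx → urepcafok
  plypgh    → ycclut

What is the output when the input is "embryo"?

Rule — swap each adjacent pair of characters (1↔2, 3↔4, ...), then shift every letter 13 places forward in the alphabet (wrapping around) — i.e. ROT13.
For "embryo", step one produces "merboy"; step two turns that into "zreobl".

zreobl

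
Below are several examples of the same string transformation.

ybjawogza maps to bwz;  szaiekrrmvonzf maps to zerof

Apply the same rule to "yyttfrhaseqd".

Each output is the input with this applied: keep one character in every 3, starting at position 2 (positions 2nd, 5th, 8th, ...).
So "yyttfrhaseqd" becomes "yfaq".

yfaq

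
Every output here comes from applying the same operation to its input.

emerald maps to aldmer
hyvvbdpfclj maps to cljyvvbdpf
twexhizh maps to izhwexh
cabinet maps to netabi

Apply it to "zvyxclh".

The transformation: delete the first character, then move the last 3 characters to the front (rotate right by 3).
Applying both steps to "zvyxclh": "vyxclh", then "clhvyx".

clhvyx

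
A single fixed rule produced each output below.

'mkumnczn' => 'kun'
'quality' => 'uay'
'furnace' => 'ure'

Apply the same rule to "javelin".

avn

Rule — swap each adjacent pair of characters (1↔2, 3↔4, ...), then keep one character in every 3, starting at position 1 (positions 1st, 4th, 7th, ...).
Doing the same to "javelin": "avn".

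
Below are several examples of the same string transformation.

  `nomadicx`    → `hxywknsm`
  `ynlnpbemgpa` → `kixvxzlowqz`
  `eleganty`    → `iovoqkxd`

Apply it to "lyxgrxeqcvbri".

svihqbhoamflb

The rule is to shift every letter 10 places forward in the alphabet (wrapping around), then move the last character to the front.
Applying both steps to "lyxgrxeqcvbri": "vihqbhoamflbs", then "svihqbhoamflb".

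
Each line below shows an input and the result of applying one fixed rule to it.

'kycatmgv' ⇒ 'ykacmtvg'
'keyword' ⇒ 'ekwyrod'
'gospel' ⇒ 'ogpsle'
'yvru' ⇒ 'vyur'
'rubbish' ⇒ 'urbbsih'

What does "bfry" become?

Each output is the input with this applied: swap each adjacent pair of characters (1↔2, 3↔4, ...).
Doing the same to "bfry": "fbyr".

fbyr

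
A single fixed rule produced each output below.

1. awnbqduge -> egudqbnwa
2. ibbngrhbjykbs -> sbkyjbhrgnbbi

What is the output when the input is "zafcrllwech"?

hcewllrcfaz

The rule is to reverse the string.
So "zafcrllwech" becomes "hcewllrcfaz".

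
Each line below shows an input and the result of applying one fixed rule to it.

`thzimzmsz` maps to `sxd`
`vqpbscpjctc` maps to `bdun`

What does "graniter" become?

The transformation: keep one character in every 3, starting at position 2 (positions 2nd, 5th, 8th, ...), then shift every letter 11 places forward in the alphabet (wrapping around).
On "graniter" that produces "ctc".

ctc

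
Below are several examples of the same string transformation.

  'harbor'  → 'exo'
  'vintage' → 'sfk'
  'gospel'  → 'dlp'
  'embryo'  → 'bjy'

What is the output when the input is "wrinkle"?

tof

Looking at the pairs, the operation is to shift every letter 3 places backward in the alphabet (wrapping around), then keep only the first 3 characters.
Starting from "wrinkle": after the first operation, "tofkhib"; after the second, "tof".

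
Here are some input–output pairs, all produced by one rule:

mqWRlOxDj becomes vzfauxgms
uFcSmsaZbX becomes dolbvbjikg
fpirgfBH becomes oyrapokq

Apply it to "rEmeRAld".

anvnajum

The transformation: shift every letter 9 places forward in the alphabet (wrapping around), then convert every letter to lowercase.
"rEmeRAld" → "aNvnAJum" → "anvnajum".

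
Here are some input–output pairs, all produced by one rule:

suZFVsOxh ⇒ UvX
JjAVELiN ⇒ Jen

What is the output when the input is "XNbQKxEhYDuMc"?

The rule is to flip the case of every letter, then keep one character in every 3, starting at position 2 (positions 2nd, 5th, 8th, ...).
Applying both steps to "XNbQKxEhYDuMc": "xnBqkXeHydUmC", then "nkHU".
(Check on "JjAVELiN": → "jJavelIn" → "Jen" ✓)

nkHU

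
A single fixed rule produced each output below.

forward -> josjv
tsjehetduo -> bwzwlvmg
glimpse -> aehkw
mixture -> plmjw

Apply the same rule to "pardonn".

jvgff

In each case the input is transformed by: shift every letter 8 places backward in the alphabet (wrapping around), then delete the first 2 characters.
Working it through for "pardonn": intermediate "hsjvgff", final "jvgff".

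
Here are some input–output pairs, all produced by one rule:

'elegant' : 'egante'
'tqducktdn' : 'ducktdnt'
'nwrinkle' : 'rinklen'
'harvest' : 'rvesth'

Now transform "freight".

eightf

The transformation: move the first 2 characters to the end (rotate left by 2), then delete the last character.
Applying both steps to "freight": "eightfr", then "eightf".
(Check on "nwrinkle": → "rinklenw" → "rinklen" ✓)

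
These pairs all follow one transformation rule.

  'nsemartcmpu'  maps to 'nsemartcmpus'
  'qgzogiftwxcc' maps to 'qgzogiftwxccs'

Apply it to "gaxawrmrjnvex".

gaxawrmrjnvexs

The transformation: append "s".
"gaxawrmrjnvex" → "gaxawrmrjnvexs".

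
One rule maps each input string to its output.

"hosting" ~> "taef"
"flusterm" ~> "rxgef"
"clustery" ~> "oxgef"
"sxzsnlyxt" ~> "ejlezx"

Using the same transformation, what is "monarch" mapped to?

The rule is to shift every letter 12 places forward in the alphabet (wrapping around), then delete the last 3 characters.
Starting from "monarch": after the first operation, "yazmdot"; after the second, "yazm".
(Check on "sxzsnlyxt": → "ejlezxkjf" → "ejlezx" ✓)

yazm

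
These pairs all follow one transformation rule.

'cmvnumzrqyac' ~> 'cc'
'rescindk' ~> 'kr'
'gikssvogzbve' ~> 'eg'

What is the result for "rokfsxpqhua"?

ar

The transformation: move the last character to the front, then keep only the first 2 characters.
Applying that to "rokfsxpqhua" gives "ar".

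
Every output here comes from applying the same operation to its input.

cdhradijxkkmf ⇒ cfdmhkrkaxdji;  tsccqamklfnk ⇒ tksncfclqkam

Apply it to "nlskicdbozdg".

ngldszkoibcd

Each output is the input with this applied: take characters alternately from the front and the back (1st, last, 2nd, 2nd-last, ...).
So "nlskicdbozdg" becomes "ngldszkoibcd".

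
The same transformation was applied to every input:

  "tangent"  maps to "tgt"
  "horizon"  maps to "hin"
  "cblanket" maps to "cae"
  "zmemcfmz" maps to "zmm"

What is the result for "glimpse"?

The rule is to keep one character in every 3, starting at position 1 (positions 1st, 4th, 7th, ...).
On "glimpse" that produces "gme".

gme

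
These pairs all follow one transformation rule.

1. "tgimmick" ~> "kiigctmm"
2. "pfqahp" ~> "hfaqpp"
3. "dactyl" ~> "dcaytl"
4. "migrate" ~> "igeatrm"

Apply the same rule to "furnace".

The pattern: sort the characters into reverse alphabetical order, then move the first 3 characters to the end (rotate left by 3).
Applying that to "furnace" gives "fecaurn".

fecaurn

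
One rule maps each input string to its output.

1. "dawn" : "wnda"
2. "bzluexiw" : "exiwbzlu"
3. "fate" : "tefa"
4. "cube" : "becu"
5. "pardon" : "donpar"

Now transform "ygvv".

The rule is to swap the front and back halves of the string.
Applying that to "ygvv" gives "vvyg".

vvyg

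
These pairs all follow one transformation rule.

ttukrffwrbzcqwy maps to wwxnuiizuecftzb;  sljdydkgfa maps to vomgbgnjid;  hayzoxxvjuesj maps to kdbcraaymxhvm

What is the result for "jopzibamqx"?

mrscledpta

The transformation: shift every letter 3 places forward in the alphabet (wrapping around).
Doing the same to "jopzibamqx": "mrscledpta".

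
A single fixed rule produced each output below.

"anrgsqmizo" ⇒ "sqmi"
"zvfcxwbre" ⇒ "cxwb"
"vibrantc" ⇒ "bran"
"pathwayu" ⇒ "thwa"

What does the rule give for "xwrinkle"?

rink

The transformation: delete the last 2 characters, then keep only the last 4 characters.
For "xwrinkle", step one produces "xwrink"; step two turns that into "rink".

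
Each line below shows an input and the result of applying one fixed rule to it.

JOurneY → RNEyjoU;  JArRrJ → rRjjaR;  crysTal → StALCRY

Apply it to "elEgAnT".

GaNtELe

In each case the input is transformed by: flip the case of every letter, then move the first 3 characters to the end (rotate left by 3).
For "elEgAnT", step one produces "ELeGaNt"; step two turns that into "GaNtELe".
(Check on "crysTal": → "CRYStAL" → "StALCRY" ✓)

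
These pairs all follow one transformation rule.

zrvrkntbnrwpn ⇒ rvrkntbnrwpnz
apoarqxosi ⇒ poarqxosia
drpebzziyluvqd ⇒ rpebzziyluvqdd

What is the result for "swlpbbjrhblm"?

Looking at the pairs, the operation is to move the first character to the end.
"swlpbbjrhblm" → "wlpbbjrhblms".

wlpbbjrhblms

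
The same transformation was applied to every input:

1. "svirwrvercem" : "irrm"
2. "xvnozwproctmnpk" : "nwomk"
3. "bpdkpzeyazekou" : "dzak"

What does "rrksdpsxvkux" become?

The transformation: keep one character in every 3, starting at position 3 (positions 3rd, 6th, 9th, ...).
Doing the same to "rrksdpsxvkux": "kpvx".

kpvx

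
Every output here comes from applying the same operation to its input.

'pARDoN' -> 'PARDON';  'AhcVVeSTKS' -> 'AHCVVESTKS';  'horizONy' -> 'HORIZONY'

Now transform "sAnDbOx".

The pattern: convert every letter to uppercase.
For "sAnDbOx" the result is "SANDBOX".

SANDBOX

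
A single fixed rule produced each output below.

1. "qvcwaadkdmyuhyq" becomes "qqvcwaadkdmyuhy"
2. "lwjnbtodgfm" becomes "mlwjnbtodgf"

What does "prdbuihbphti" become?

The transformation: move the last character to the front.
So "prdbuihbphti" becomes "iprdbuihbpht".

iprdbuihbpht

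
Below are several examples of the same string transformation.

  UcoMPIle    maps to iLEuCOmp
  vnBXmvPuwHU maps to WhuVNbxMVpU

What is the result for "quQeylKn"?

LkNQUqEY

The rule is to flip the case of every letter, then move the last 3 characters to the front (rotate right by 3).
For "quQeylKn", step one produces "QUqEYLkN"; step two turns that into "LkNQUqEY".
(Check on "UcoMPIle": → "uCOmpiLE" → "iLEuCOmp" ✓)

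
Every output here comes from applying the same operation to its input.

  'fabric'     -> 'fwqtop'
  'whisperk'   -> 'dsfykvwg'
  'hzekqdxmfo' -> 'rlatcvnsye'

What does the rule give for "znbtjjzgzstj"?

What's happening: shift every letter 12 places backward in the alphabet (wrapping around), then swap the front and back halves of the string.
On "znbtjjzgzstj": the first step gives "nbphxxnunghx", and the second then gives "nunghxnbphxx".

nunghxnbphxx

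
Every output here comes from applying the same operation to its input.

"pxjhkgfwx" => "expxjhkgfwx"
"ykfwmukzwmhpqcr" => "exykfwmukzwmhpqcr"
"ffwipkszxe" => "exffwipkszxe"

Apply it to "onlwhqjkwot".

Rule — prepend "ex".
For "onlwhqjkwot" the result is "exonlwhqjkwot".

exonlwhqjkwot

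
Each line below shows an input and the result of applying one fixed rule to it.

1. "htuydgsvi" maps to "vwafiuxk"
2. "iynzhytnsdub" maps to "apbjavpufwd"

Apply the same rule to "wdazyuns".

The pattern: delete the first character, then shift every letter 2 places forward in the alphabet (wrapping around).
Applying both steps to "wdazyuns": "dazyuns", then "fcbawpu".
(Check on "iynzhytnsdub": → "ynzhytnsdub" → "apbjavpufwd" ✓)

fcbawpu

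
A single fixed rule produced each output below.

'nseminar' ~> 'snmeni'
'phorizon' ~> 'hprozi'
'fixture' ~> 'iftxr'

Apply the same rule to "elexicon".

lexeci

The transformation: swap each adjacent pair of characters (1↔2, 3↔4, ...), then delete the last 2 characters.
For "elexicon", step one produces "lexecino"; step two turns that into "lexeci".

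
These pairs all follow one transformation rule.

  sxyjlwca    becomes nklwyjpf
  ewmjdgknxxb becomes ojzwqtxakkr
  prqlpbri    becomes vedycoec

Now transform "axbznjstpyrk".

xkomawfgclen

The rule is to shift every letter 13 places forward in the alphabet (wrapping around) — i.e. ROT13, then swap the first and last characters.
Applying both steps to "axbznjstpyrk": "nkomawfgclex", then "xkomawfgclen".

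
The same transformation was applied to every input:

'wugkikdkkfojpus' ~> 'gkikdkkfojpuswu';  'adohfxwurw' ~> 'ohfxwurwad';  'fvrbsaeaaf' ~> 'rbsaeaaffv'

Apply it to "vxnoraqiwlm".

Each output is the input with this applied: move the first 2 characters to the end (rotate left by 2).
Doing the same to "vxnoraqiwlm": "noraqiwlmvx".

noraqiwlmvx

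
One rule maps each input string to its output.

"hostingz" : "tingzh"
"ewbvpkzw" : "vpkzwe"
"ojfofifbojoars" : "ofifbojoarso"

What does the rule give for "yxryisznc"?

yiszncy

The pattern: move the first character to the end, then delete the first 2 characters.
For "yxryisznc", step one produces "xryiszncy"; step two turns that into "yiszncy".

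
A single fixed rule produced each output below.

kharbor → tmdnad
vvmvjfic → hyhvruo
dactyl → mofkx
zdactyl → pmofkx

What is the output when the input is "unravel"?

The rule is to shift every letter 12 places forward in the alphabet (wrapping around), then delete the first character.
"unravel" → "gzdmhqx" → "zdmhqx".

zdmhqx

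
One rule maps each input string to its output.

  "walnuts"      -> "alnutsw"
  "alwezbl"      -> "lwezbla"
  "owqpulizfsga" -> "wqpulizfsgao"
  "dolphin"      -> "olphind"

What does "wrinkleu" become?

Rule — move the first character to the end.
Applying that to "wrinkleu" gives "rinkleuw".

rinkleuw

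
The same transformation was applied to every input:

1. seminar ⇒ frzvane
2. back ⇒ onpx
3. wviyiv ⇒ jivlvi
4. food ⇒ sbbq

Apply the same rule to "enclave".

The pattern: shift every letter 13 places forward in the alphabet (wrapping around) — i.e. ROT13.
For "enclave" the result is "rapynir".

rapynir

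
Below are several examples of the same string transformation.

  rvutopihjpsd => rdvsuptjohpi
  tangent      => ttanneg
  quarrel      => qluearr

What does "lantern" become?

lnarnet

The rule is to take characters alternately from the front and the back (1st, last, 2nd, 2nd-last, ...).
For "lantern" the result is "lnarnet".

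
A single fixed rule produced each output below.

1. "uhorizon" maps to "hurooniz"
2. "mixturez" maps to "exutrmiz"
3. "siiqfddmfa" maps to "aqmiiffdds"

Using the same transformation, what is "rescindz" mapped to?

The rule is to sort the characters into reverse alphabetical order, then swap the first and last characters.
Applying both steps to "rescindz": "zsrniedc", then "csrniedz".

csrniedz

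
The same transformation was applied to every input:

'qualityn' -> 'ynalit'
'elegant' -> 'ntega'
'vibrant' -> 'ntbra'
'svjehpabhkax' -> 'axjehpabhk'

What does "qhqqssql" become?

In each case the input is transformed by: delete the first 2 characters, then move the last 2 characters to the front (rotate right by 2).
Applying both steps to "qhqqssql": "qqssql", then "qlqqss".

qlqqss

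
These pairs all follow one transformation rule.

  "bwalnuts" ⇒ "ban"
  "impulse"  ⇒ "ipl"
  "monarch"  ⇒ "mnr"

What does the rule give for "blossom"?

In each case the input is transformed by: delete the last 2 characters, then keep every other character starting from the first (positions 1st, 3rd, 5th, ...).
On "blossom" that produces "bos".

bos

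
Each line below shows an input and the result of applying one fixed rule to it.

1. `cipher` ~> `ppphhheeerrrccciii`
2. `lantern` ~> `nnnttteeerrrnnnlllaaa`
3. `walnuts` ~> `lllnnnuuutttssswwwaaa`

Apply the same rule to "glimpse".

What's happening: move the first 2 characters to the end (rotate left by 2), then repeat every character 3 times.
For "glimpse", step one produces "impsegl"; step two turns that into "iiimmmpppssseeeggglll".

iiimmmpppssseeeggglll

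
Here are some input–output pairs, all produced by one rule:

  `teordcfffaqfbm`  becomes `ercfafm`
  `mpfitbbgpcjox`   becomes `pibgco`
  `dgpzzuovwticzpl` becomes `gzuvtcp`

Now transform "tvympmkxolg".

vmmxl

The transformation: keep every other character starting from the second (positions 2nd, 4th, 6th, ...).
Doing the same to "tvympmkxolg": "vmmxl".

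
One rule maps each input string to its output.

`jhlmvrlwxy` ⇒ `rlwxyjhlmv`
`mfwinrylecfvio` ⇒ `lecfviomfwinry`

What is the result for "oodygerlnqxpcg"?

The pattern: swap the front and back halves of the string.
So "oodygerlnqxpcg" becomes "lnqxpcgoodyger".

lnqxpcgoodyger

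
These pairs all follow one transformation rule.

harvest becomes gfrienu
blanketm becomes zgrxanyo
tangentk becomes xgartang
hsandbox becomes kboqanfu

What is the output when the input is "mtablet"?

gryongz

What's happening: reverse the string, then shift every letter 13 places forward in the alphabet (wrapping around) — i.e. ROT13.
Applying both steps to "mtablet": "telbatm", then "gryongz".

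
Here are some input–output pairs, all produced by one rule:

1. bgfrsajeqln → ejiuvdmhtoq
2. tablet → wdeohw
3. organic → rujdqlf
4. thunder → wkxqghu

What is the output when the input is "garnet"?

jduqhw

The transformation: shift every letter 3 places forward in the alphabet (wrapping around).
"garnet" → "jduqhw".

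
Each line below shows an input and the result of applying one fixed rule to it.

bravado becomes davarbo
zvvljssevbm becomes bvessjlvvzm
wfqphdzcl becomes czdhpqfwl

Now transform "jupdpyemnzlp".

The rule is to move the last character to the front, then reverse the string.
On "jupdpyemnzlp": the first step gives "pjupdpyemnzl", and the second then gives "lznmeypdpujp".

lznmeypdpujp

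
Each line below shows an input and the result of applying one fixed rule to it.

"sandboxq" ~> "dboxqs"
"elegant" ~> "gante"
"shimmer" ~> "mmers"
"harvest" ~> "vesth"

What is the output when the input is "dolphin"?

phind

The rule is to move the first character to the end, then delete the first 2 characters.
Applying both steps to "dolphin": "olphind", then "phind".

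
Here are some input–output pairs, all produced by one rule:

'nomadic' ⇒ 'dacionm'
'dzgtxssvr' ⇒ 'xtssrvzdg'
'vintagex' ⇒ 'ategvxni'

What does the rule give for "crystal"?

tslarcy

What's happening: move the first 3 characters to the end (rotate left by 3), then swap each adjacent pair of characters (1↔2, 3↔4, ...).
"crystal" → "stalcry" → "tslarcy".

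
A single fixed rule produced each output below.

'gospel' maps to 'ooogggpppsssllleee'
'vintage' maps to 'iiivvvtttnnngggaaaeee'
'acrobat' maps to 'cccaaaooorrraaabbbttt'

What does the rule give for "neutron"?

eeennntttuuuooorrrnnn

What's happening: swap each adjacent pair of characters (1↔2, 3↔4, ...), then repeat every character 3 times.
For "neutron", step one produces "entuorn"; step two turns that into "eeennntttuuuooorrrnnn".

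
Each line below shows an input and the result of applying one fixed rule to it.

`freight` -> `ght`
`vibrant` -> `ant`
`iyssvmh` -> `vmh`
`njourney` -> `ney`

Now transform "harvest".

The pattern: keep only the last 3 characters.
On "harvest" that produces "est".

est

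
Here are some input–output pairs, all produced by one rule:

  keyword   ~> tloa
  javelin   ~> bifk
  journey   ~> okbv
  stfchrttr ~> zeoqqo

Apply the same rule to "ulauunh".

rrke

In each case the input is transformed by: shift every letter 3 places backward in the alphabet (wrapping around), then delete the first 3 characters.
For "ulauunh" the result is "rrke".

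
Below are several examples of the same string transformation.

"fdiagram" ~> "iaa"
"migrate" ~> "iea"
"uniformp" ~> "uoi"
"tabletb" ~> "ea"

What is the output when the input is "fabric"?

Looking at the pairs, the operation is to sort the characters into reverse alphabetical order, then keep only the vowels.
Starting from "fabric": after the first operation, "rifcba"; after the second, "ia".

ia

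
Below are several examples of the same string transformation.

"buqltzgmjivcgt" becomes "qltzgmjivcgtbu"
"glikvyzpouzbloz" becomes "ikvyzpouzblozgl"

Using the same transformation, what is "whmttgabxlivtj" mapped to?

What's happening: move the first 2 characters to the end (rotate left by 2).
On "whmttgabxlivtj" that produces "mttgabxlivtjwh".

mttgabxlivtjwh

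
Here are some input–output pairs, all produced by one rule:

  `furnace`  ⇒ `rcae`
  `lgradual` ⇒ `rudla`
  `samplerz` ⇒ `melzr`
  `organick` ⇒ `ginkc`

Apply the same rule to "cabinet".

In each case the input is transformed by: swap each adjacent pair of characters (1↔2, 3↔4, ...), then delete the first 3 characters.
Starting from "cabinet": after the first operation, "acibent"; after the second, "bent".

bent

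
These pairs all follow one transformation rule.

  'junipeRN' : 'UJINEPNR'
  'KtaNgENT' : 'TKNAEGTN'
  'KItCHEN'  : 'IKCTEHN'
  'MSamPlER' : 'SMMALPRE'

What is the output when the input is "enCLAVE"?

NELCVAE

Each output is the input with this applied: swap each adjacent pair of characters (1↔2, 3↔4, ...), then convert every letter to uppercase.
Working it through for "enCLAVE": intermediate "neLCVAE", final "NELCVAE".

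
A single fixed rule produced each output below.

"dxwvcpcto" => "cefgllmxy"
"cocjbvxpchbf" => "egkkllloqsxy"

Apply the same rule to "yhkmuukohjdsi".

bddhmqqrsttvx

Looking at the pairs, the operation is to shift every letter 9 places forward in the alphabet (wrapping around), then sort the characters into alphabetical order.
Working it through for "yhkmuukohjdsi": intermediate "hqtvddtxqsmbr", final "bddhmqqrsttvx".
(Check on "dxwvcpcto": → "mgfelylcx" → "cefgllmxy" ✓)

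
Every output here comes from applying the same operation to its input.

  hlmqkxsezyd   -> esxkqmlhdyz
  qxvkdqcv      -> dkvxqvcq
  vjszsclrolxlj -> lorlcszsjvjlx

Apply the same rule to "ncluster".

sulcnret

The rule is to move the last 3 characters to the front (rotate right by 3), then reverse the string.
Doing the same to "ncluster": "sulcnret".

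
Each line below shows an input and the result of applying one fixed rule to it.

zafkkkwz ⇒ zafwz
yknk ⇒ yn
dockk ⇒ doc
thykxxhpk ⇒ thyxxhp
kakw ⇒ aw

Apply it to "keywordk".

eyword

Looking at the pairs, the operation is to remove every "k".
Doing the same to "keywordk": "eyword".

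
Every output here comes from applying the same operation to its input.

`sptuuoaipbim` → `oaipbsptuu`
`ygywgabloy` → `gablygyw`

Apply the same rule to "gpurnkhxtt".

nkhxgpur

Each output is the input with this applied: delete the last 2 characters, then swap the front and back halves of the string.
On "gpurnkhxtt" that produces "nkhxgpur".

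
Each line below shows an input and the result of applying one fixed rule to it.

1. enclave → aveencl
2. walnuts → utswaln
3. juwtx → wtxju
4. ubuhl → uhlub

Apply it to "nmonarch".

The rule is to move the last 3 characters to the front (rotate right by 3).
Doing the same to "nmonarch": "rchnmona".

rchnmona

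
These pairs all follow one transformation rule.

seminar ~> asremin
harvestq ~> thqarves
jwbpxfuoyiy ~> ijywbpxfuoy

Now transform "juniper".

ejrunip

Each output is the input with this applied: swap the first and last characters, then move the last 2 characters to the front (rotate right by 2).
Applying both steps to "juniper": "runipej", then "ejrunip".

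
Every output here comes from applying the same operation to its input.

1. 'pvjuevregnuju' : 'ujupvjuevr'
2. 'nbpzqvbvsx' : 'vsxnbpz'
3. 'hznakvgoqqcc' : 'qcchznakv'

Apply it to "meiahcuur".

The pattern: move the last 3 characters to the front (rotate right by 3), then delete the last 3 characters.
For "meiahcuur", step one produces "uurmeiahc"; step two turns that into "uurmei".

uurmei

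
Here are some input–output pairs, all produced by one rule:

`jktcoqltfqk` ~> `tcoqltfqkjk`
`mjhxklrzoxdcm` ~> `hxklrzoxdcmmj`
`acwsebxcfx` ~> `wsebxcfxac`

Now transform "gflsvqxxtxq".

lsvqxxtxqgf

Each output is the input with this applied: move the first 2 characters to the end (rotate left by 2).
On "gflsvqxxtxq" that produces "lsvqxxtxqgf".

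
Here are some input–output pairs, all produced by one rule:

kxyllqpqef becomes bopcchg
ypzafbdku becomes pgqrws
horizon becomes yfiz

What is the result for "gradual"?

Rule — delete the last 3 characters, then shift every letter 9 places backward in the alphabet (wrapping around).
Starting from "gradual": after the first operation, "grad"; after the second, "xiru".

xiru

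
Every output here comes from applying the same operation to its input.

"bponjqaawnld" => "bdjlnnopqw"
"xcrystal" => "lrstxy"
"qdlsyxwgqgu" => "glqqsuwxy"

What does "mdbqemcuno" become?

The rule is to sort the characters into alphabetical order, then delete the first 2 characters.
Working it through for "mdbqemcuno": intermediate "bcdemmnoqu", final "demmnoqu".

demmnoqu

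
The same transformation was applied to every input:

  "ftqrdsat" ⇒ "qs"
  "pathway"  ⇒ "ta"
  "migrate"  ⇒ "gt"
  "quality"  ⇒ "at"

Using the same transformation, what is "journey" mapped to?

What's happening: keep one character in every 3, starting at position 3 (positions 3rd, 6th, 9th, ...).
Doing the same to "journey": "ue".

ue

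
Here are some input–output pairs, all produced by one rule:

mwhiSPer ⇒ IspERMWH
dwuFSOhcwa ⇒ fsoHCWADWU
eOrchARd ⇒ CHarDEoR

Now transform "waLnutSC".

Rule — flip the case of every letter, then move the first 3 characters to the end (rotate left by 3).
"waLnutSC" → "WAlNUTsc" → "NUTscWAl".

NUTscWAl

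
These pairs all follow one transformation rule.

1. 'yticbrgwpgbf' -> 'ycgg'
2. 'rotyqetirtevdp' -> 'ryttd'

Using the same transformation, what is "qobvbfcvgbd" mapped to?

qvcb

Looking at the pairs, the operation is to keep one character in every 3, starting at position 1 (positions 1st, 4th, 7th, ...).
For "qobvbfcvgbd" the result is "qvcb".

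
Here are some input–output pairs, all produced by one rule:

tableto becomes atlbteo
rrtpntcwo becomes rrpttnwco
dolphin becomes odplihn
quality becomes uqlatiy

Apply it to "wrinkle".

rwnilke

Each output is the input with this applied: swap each adjacent pair of characters (1↔2, 3↔4, ...).
Applying that to "wrinkle" gives "rwnilke".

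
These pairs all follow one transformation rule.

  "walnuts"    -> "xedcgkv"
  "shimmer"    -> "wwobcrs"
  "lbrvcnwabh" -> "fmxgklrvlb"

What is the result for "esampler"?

In each case the input is transformed by: shift every letter 10 places forward in the alphabet (wrapping around), then move the first 3 characters to the end (rotate left by 3).
For "esampler", step one produces "ockwzvob"; step two turns that into "wzvobock".

wzvobock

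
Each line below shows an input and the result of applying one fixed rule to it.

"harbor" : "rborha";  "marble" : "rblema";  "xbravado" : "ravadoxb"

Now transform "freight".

What's happening: move the first 2 characters to the end (rotate left by 2).
So "freight" becomes "eightfr".

eightfr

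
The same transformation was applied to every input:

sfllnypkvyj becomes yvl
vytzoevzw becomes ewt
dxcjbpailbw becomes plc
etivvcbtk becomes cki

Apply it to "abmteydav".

In each case the input is transformed by: keep one character in every 3, starting at position 3 (positions 3rd, 6th, 9th, ...), then move the first character to the end.
So "abmteydav" becomes "yvm".

yvm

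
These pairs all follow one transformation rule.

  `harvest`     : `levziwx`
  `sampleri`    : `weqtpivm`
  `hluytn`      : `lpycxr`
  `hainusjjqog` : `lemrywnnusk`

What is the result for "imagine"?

The rule is to shift every letter 4 places forward in the alphabet (wrapping around).
For "imagine" the result is "mqekmri".

mqekmri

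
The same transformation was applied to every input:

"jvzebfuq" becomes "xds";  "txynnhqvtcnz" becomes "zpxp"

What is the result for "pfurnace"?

hpg

What's happening: shift every letter 2 places forward in the alphabet (wrapping around), then keep one character in every 3, starting at position 2 (positions 2nd, 5th, 8th, ...).
"pfurnace" → "rhwtpceg" → "hpg".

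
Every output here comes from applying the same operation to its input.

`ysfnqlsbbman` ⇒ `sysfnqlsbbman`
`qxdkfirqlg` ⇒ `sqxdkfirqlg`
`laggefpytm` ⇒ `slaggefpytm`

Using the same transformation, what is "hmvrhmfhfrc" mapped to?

shmvrhmfhfrc

What's happening: prepend "s".
So "hmvrhmfhfrc" becomes "shmvrhmfhfrc".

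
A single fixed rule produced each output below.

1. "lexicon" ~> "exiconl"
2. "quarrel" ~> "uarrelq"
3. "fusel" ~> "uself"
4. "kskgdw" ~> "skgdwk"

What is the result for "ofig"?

Looking at the pairs, the operation is to move the first character to the end.
"ofig" → "figo".

figo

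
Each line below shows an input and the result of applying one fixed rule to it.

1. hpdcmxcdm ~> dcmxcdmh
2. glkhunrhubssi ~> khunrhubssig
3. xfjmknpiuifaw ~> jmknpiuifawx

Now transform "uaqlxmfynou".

qlxmfynouu

The transformation: move the first character to the end, then delete the first character.
For "uaqlxmfynou", step one produces "aqlxmfynouu"; step two turns that into "qlxmfynouu".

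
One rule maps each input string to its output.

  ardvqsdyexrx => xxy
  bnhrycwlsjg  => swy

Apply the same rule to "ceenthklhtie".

What's happening: sort the characters into alphabetical order, then keep only the last 3 characters.
Working it through for "ceenthklhtie": intermediate "ceeehhiklntt", final "ntt".

ntt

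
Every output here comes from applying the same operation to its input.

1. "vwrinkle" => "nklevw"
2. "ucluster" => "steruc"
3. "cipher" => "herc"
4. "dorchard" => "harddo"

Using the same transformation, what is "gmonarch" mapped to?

archgm

The pattern: swap the front and back halves of the string, then delete the last 2 characters.
Working it through for "gmonarch": intermediate "archgmon", final "archgm".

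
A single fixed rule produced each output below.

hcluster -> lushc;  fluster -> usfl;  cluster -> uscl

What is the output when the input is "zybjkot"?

What's happening: delete the last 3 characters, then move the first 2 characters to the end (rotate left by 2).
For "zybjkot" the result is "bjzy".

bjzy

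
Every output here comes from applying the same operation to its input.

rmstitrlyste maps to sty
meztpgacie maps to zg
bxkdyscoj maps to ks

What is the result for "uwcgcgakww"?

Rule — keep one character in every 3, starting at position 3 (positions 3rd, 6th, 9th, ...), then delete the last character.
Starting from "uwcgcgakww": after the first operation, "cgw"; after the second, "cg".

cg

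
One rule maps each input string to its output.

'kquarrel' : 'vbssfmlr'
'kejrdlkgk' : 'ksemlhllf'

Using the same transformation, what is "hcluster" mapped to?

The transformation: move the first 2 characters to the end (rotate left by 2), then shift every letter 1 place forward in the alphabet (wrapping around).
Applying both steps to "hcluster": "lusterhc", then "mvtufsid".

mvtufsid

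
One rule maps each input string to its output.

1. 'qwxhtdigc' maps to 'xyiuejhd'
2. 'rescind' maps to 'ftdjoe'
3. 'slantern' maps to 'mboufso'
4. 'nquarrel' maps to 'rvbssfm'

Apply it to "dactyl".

bduzm

Rule — delete the first character, then shift every letter 1 place forward in the alphabet (wrapping around).
"dactyl" → "actyl" → "bduzm".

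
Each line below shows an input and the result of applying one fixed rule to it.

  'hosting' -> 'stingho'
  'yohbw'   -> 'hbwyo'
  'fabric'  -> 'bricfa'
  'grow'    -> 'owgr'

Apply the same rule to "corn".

Looking at the pairs, the operation is to move the first 2 characters to the end (rotate left by 2).
On "corn" that produces "rnco".

rnco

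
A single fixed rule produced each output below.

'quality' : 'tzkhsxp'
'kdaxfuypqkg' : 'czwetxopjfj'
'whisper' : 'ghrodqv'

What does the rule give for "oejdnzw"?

Each output is the input with this applied: move the first character to the end, then shift every letter 1 place backward in the alphabet (wrapping around).
For "oejdnzw", step one produces "ejdnzwo"; step two turns that into "dicmyvn".

dicmyvn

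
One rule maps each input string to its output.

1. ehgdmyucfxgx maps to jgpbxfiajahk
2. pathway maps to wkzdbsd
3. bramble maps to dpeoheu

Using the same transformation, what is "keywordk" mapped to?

What's happening: shift every letter 3 places forward in the alphabet (wrapping around), then move the first 2 characters to the end (rotate left by 2).
Doing the same to "keywordk": "bzrugnnh".
(Check on "pathway": → "sdwkzdb" → "wkzdbsd" ✓)

bzrugnnh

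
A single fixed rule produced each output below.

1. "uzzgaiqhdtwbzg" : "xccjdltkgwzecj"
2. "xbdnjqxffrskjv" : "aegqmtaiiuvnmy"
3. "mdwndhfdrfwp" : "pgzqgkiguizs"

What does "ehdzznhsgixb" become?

hkgccqkvjlae

Each output is the input with this applied: shift every letter 3 places forward in the alphabet (wrapping around).
On "ehdzznhsgixb" that produces "hkgccqkvjlae".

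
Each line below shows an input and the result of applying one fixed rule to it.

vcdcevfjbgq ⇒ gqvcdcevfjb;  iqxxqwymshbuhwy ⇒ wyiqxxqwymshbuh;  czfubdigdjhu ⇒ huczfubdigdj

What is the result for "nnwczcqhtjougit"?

Rule — move the last 2 characters to the front (rotate right by 2).
Applying that to "nnwczcqhtjougit" gives "itnnwczcqhtjoug".

itnnwczcqhtjoug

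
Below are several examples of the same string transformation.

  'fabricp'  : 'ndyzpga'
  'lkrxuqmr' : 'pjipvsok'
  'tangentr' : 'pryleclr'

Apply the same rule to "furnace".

Rule — shift every letter 2 places backward in the alphabet (wrapping around), then move the last character to the front.
Applying that to "furnace" gives "cdsplya".

cdsplya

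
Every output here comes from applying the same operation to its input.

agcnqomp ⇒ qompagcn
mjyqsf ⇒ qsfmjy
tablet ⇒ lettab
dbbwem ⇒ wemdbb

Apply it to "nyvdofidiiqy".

The pattern: swap the front and back halves of the string.
For "nyvdofidiiqy" the result is "idiiqynyvdof".

idiiqynyvdof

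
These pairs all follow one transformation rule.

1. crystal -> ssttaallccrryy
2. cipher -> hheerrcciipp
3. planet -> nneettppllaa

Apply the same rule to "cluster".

In each case the input is transformed by: move the first 3 characters to the end (rotate left by 3), then double every character.
Starting from "cluster": after the first operation, "sterclu"; after the second, "sstteerrcclluu".

sstteerrcclluu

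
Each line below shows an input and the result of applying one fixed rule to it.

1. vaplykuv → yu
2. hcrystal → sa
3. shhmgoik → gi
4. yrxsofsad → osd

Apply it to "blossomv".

Rule — delete the first 3 characters, then keep every other character starting from the second (positions 2nd, 4th, 6th, ...).
Working it through for "blossomv": intermediate "ssomv", final "sm".

sm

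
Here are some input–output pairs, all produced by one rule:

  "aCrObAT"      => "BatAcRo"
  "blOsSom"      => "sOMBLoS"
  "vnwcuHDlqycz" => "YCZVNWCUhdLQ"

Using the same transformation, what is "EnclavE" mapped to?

What's happening: move the last 3 characters to the front (rotate right by 3), then flip the case of every letter.
On "EnclavE": the first step gives "avEEncl", and the second then gives "AVeeNCL".
(Check on "blOsSom": → "SomblOs" → "sOMBLoS" ✓)

AVeeNCL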